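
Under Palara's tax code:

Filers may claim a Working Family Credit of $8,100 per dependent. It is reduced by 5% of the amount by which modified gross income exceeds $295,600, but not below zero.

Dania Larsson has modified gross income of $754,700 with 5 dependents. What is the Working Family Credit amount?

Working Family Credit: base = 5 × $8,100 = $40,500. 5% of the $459,100 excess over $295,600 is $22,955; credit = $40,500 − $22,955 = $17,545.

$17,545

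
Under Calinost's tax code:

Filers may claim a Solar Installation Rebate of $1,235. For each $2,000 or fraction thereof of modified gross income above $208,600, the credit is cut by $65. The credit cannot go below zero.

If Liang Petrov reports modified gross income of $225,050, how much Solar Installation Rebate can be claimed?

Solar Installation Rebate: income exceeds $208,600 by $16,450, which is 9 full-or-partial $2,000 increments; reduction = 9 × $65 = $585, leaving $650.

$650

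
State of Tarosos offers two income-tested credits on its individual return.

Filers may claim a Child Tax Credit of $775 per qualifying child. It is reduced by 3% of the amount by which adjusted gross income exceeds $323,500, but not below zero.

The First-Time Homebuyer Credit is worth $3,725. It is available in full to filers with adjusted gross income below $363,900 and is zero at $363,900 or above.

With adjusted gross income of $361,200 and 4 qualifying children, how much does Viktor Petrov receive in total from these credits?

Child Tax Credit: base = 4 × $775 = $3,100. 3% of the $37,700 excess over $323,500 is $1,131; credit = $3,100 − $1,131 = $1,969.
First-Time Homebuyer Credit: $361,200 is below the $363,900 cutoff, so the full $3,725 applies.
Total: $1,969 + $3,725 = $5,694.

$5,694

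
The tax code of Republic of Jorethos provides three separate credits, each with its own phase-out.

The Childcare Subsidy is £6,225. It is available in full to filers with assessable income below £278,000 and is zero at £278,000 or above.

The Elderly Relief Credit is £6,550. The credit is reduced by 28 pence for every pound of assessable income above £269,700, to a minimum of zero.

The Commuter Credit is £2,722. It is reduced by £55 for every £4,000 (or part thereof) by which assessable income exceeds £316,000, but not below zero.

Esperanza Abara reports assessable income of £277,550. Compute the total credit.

£13,299

Childcare Subsidy: £277,550 is below the £278,000 cutoff, so the full £6,225 applies.
Elderly Relief Credit: 28% of the £7,850 excess over £269,700 is £2,198; credit = £6,550 − £2,198 = £4,352.
Commuter Credit: £277,550 is at or below the £316,000 threshold, so the full £2,722 applies.
Total: £6,225 + £4,352 + £2,722 = £13,299.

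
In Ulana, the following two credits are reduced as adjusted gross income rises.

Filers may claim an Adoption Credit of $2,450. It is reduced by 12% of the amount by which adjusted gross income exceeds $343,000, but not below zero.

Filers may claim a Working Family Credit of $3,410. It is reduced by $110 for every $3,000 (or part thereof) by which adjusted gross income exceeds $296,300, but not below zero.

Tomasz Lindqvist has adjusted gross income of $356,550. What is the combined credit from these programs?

$1,924

Adoption Credit: 12% of the $13,550 excess over $343,000 is $1,626; credit = $2,450 − $1,626 = $824.
Working Family Credit: income exceeds $296,300 by $60,250, which is 21 full-or-partial $3,000 increments; reduction = 21 × $110 = $2,310, leaving $1,100.
Total: $824 + $1,100 = $1,924.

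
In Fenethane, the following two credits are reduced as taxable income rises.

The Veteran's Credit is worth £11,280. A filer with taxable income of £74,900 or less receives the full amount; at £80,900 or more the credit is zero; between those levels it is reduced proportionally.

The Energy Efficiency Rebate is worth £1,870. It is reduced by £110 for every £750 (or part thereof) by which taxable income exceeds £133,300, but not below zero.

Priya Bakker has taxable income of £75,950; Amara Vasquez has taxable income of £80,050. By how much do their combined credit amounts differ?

Priya (£75,950): Veteran's Credit: £75,950 is £1,050 into a £6,000 phase-out range, leaving 4,950/6,000 of the credit: £11,280 × 4,950/6,000 = £9,306. Energy Efficiency Rebate: £75,950 is at or below the £133,300 threshold, so the full £1,870 applies. total £9,306 + £1,870 = £11,176
Amara (£80,050): Veteran's Credit: £80,050 is £5,150 into a £6,000 phase-out range, leaving 850/6,000 of the credit: £11,280 × 850/6,000 = £1,598. Energy Efficiency Rebate: £80,050 is at or below the £133,300 threshold, so the full £1,870 applies. total £1,598 + £1,870 = £3,468
Difference: |£11,176 − £3,468| = £7,708.

£7,708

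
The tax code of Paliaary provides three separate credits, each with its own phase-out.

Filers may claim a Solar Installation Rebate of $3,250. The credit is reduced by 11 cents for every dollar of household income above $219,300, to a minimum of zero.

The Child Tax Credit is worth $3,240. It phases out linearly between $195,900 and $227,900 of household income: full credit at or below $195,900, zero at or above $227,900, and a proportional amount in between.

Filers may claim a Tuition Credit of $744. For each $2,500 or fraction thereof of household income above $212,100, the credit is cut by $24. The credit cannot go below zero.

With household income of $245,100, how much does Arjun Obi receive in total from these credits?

$820

Solar Installation Rebate: 11% of the $25,800 excess over $219,300 is $2,838; credit = $3,250 − $2,838 = $412.
Child Tax Credit: $245,100 is at or above $227,900, so the credit is $0.
Tuition Credit: income exceeds $212,100 by $33,000, which is 14 full-or-partial $2,500 increments; reduction = 14 × $24 = $336, leaving $408.
Total: $412 + $0 + $408 = $820.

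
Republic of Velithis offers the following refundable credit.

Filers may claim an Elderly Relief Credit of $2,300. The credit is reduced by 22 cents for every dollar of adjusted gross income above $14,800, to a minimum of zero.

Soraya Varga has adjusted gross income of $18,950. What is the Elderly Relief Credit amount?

Elderly Relief Credit: 22% of the $4,150 excess over $14,800 is $913; credit = $2,300 − $913 = $1,387.

$1,387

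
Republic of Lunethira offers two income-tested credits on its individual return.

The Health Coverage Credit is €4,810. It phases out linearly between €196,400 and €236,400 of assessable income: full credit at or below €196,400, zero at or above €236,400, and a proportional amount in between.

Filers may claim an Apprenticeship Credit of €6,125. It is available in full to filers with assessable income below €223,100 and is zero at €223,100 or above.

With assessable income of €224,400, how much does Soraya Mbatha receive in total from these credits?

Health Coverage Credit: €224,400 is €28,000 into a €40,000 phase-out range, leaving 12,000/40,000 of the credit: €4,810 × 12,000/40,000 = €1,443.
Apprenticeship Credit: €224,400 meets or exceeds the €223,100 cutoff, so the credit is €0.
Total: €1,443 + €0 = €1,443.

€1,443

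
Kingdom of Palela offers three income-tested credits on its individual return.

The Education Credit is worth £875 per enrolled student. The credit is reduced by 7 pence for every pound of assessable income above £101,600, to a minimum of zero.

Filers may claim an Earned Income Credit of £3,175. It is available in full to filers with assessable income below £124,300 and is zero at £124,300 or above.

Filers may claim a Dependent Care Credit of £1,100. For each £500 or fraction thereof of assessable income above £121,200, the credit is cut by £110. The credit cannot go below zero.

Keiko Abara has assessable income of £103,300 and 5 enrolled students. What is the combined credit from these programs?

£8,531

Education Credit: base = 5 × £875 = £4,375. 7% of the £1,700 excess over £101,600 is £119; credit = £4,375 − £119 = £4,256.
Earned Income Credit: £103,300 is below the £124,300 cutoff, so the full £3,175 applies.
Dependent Care Credit: £103,300 is at or below the £121,200 threshold, so the full £1,100 applies.
Total: £4,256 + £3,175 + £1,100 = £8,531.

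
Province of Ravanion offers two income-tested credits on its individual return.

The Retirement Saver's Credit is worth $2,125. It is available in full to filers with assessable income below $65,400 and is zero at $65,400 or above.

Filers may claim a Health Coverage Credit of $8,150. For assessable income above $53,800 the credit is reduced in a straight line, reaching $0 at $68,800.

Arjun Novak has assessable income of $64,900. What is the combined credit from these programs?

$4,244

Retirement Saver's Credit: $64,900 is below the $65,400 cutoff, so the full $2,125 applies.
Health Coverage Credit: $64,900 is $11,100 into a $15,000 phase-out range, leaving 3,900/15,000 of the credit: $8,150 × 3,900/15,000 = $2,119.
Total: $2,125 + $2,119 = $4,244.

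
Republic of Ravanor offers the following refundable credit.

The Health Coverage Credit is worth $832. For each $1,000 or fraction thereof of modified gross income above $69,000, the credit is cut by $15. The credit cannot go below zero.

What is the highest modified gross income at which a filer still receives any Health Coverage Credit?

After 55 increments the reduction is 55 × $15 = $825, leaving $7; one more increment wipes it out. Increment 55 ends at excess 55 × $1,000 = $55,000, so the highest qualifying income is $69,000 + $55,000 = $124,000.

$124,000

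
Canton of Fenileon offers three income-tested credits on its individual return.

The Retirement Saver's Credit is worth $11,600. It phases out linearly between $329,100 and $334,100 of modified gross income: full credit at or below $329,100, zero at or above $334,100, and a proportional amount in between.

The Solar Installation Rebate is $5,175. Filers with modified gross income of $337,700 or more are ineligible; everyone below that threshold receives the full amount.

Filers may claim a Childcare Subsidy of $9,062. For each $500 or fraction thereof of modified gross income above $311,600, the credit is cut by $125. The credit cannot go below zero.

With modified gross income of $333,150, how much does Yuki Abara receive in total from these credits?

$10,941

Retirement Saver's Credit: $333,150 is $4,050 into a $5,000 phase-out range, leaving 950/5,000 of the credit: $11,600 × 950/5,000 = $2,204.
Solar Installation Rebate: $333,150 is below the $337,700 cutoff, so the full $5,175 applies.
Childcare Subsidy: income exceeds $311,600 by $21,550, which is 44 full-or-partial $500 increments; reduction = 44 × $125 = $5,500, leaving $3,562.
Total: $2,204 + $5,175 + $3,562 = $10,941.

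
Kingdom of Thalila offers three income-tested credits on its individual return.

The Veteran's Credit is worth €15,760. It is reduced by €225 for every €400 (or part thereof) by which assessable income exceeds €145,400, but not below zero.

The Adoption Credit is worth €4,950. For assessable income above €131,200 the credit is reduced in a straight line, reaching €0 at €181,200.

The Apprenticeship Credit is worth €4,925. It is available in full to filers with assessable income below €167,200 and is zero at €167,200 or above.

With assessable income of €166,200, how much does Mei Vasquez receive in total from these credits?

Veteran's Credit: income exceeds €145,400 by €20,800, which is 52 full-or-partial €400 increments; reduction = 52 × €225 = €11,700, leaving €4,060.
Adoption Credit: €166,200 is €35,000 into a €50,000 phase-out range, leaving 15,000/50,000 of the credit: €4,950 × 15,000/50,000 = €1,485.
Apprenticeship Credit: €166,200 is below the €167,200 cutoff, so the full €4,925 applies.
Total: €4,060 + €1,485 + €4,925 = €10,470.

€10,470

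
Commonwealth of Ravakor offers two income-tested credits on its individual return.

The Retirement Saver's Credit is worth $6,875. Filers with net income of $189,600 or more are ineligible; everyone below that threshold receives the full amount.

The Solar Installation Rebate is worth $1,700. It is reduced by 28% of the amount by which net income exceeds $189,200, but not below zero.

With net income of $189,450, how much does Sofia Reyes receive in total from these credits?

$8,505

Retirement Saver's Credit: $189,450 is below the $189,600 cutoff, so the full $6,875 applies.
Solar Installation Rebate: 28% of the $250 excess over $189,200 is $70; credit = $1,700 − $70 = $1,630.
Total: $6,875 + $1,630 = $8,505.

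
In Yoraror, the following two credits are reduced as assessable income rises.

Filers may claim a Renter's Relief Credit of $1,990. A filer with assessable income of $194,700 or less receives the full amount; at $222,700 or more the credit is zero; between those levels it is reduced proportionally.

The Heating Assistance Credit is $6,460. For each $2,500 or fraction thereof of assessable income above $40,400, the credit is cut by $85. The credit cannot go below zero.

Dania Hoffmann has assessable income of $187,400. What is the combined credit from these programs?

$3,435

Renter's Relief Credit: $187,400 is at or below the $194,700 threshold, so the full $1,990 applies.
Heating Assistance Credit: income exceeds $40,400 by $147,000, which is 59 full-or-partial $2,500 increments; reduction = 59 × $85 = $5,015, leaving $1,445.
Total: $1,990 + $1,445 = $3,435.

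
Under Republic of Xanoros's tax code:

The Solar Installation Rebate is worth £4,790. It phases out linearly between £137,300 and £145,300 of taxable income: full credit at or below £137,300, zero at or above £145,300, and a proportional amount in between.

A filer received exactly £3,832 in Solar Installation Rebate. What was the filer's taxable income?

£3,832 is 3,832/4,790 of the full £4,790, so 958/4,790 of the £8,000 range has been used: income = £137,300 + £8,000 × 958/4,790 = £138,900.

£138,900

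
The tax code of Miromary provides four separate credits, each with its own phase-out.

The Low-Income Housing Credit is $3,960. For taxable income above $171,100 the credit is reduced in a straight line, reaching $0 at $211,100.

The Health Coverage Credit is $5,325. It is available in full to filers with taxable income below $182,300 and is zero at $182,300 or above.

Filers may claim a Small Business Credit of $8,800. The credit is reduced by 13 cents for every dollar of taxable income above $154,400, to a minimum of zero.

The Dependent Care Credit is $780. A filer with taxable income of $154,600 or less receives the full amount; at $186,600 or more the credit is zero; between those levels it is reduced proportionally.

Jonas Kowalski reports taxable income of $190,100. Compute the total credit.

$6,238

Low-Income Housing Credit: $190,100 is $19,000 into a $40,000 phase-out range, leaving 21,000/40,000 of the credit: $3,960 × 21,000/40,000 = $2,079.
Health Coverage Credit: $190,100 meets or exceeds the $182,300 cutoff, so the credit is $0.
Small Business Credit: 13% of the $35,700 excess over $154,400 is $4,641; credit = $8,800 − $4,641 = $4,159.
Dependent Care Credit: $190,100 is at or above $186,600, so the credit is $0.
Total: $2,079 + $0 + $4,159 + $0 = $6,238.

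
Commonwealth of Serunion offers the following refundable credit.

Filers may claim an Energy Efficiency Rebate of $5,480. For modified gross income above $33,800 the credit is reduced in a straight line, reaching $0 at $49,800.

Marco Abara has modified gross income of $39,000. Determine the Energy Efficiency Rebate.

$3,699

Energy Efficiency Rebate: $39,000 is $5,200 into a $16,000 phase-out range, leaving 10,800/16,000 of the credit: $5,480 × 10,800/16,000 = $3,699.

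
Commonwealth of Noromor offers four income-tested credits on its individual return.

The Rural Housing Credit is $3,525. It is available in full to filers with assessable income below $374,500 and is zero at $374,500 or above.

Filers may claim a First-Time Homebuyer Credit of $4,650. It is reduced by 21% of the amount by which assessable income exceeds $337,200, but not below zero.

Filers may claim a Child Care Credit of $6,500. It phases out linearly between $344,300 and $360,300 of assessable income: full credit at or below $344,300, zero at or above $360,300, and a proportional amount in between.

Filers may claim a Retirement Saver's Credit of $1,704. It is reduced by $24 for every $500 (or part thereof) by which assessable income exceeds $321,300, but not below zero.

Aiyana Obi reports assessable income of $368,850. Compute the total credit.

$3,525

Rural Housing Credit: $368,850 is below the $374,500 cutoff, so the full $3,525 applies.
First-Time Homebuyer Credit: 21% of the $31,650 excess over $337,200 is $6,646.50 ≥ base, so the credit is $0.
Child Care Credit: $368,850 is at or above $360,300, so the credit is $0.
Retirement Saver's Credit: income exceeds $321,300 by $47,550 → 96 increments × $24 = $2,304 ≥ base, so the credit is $0.
Total: $3,525 + $0 + $0 + $0 = $3,525.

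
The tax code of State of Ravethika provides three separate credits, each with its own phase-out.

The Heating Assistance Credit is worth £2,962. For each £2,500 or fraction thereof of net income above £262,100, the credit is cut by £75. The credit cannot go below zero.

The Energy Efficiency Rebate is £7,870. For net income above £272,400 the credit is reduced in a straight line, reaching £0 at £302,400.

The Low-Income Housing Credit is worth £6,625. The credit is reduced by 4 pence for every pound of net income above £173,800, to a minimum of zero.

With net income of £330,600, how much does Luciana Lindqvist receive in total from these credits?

£1,215

Heating Assistance Credit: income exceeds £262,100 by £68,500, which is 28 full-or-partial £2,500 increments; reduction = 28 × £75 = £2,100, leaving £862.
Energy Efficiency Rebate: £330,600 is at or above £302,400, so the credit is £0.
Low-Income Housing Credit: 4% of the £156,800 excess over £173,800 is £6,272; credit = £6,625 − £6,272 = £353.
Total: £862 + £0 + £353 = £1,215.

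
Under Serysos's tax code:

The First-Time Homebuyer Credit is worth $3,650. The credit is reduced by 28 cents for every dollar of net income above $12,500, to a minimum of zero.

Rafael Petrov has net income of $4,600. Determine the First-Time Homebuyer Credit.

First-Time Homebuyer Credit: $4,600 is at or below the $12,500 threshold, so the full $3,650 applies.

$3,650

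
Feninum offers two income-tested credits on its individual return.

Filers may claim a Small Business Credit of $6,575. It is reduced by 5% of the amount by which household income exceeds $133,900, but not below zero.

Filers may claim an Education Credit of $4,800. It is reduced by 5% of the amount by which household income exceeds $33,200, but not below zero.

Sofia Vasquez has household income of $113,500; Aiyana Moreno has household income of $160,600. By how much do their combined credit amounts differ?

Sofia ($113,500): Small Business Credit: $113,500 is at or below the $133,900 threshold, so the full $6,575 applies. Education Credit: 5% of the $80,300 excess over $33,200 is $4,015; credit = $4,800 − $4,015 = $785. total $6,575 + $785 = $7,360
Aiyana ($160,600): Small Business Credit: 5% of the $26,700 excess over $133,900 is $1,335; credit = $6,575 − $1,335 = $5,240. Education Credit: 5% of the $127,400 excess over $33,200 is $6,370 ≥ base, so the credit is $0. total $5,240 + $0 = $5,240
Difference: |$7,360 − $5,240| = $2,120.

$2,120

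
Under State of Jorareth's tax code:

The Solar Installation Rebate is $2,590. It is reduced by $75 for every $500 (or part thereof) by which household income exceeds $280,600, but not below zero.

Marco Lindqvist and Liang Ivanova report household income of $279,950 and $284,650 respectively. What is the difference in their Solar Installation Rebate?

Marco ($279,950): Solar Installation Rebate: $279,950 is at or below the $280,600 threshold, so the full $2,590 applies.
Liang ($284,650): Solar Installation Rebate: income exceeds $280,600 by $4,050, which is 9 full-or-partial $500 increments; reduction = 9 × $75 = $675, leaving $1,915.
Difference: |$2,590 − $1,915| = $675.

$675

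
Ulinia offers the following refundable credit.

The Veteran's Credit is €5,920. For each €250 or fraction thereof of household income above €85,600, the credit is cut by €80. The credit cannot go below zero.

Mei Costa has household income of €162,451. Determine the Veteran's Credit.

€0

Veteran's Credit: income exceeds €85,600 by €76,851 → 308 increments × €80 = €24,640 ≥ base, so the credit is €0.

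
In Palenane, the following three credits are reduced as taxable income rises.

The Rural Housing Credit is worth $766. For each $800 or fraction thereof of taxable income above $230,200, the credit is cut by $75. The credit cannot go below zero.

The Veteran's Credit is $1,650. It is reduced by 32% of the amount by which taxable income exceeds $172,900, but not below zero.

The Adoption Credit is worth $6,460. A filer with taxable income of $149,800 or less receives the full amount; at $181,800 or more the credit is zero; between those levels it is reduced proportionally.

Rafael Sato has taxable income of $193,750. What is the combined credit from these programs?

Rural Housing Credit: $193,750 is at or below the $230,200 threshold, so the full $766 applies.
Veteran's Credit: 32% of the $20,850 excess over $172,900 is $6,672 ≥ base, so the credit is $0.
Adoption Credit: $193,750 is at or above $181,800, so the credit is $0.
Total: $766 + $0 + $0 = $766.

$766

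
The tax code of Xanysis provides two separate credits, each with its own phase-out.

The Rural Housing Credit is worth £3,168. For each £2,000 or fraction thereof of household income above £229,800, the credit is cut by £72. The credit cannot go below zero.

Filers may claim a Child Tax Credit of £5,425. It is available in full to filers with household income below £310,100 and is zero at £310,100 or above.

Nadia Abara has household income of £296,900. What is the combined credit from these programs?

£6,145

Rural Housing Credit: income exceeds £229,800 by £67,100, which is 34 full-or-partial £2,000 increments; reduction = 34 × £72 = £2,448, leaving £720.
Child Tax Credit: £296,900 is below the £310,100 cutoff, so the full £5,425 applies.
Total: £720 + £5,425 = £6,145.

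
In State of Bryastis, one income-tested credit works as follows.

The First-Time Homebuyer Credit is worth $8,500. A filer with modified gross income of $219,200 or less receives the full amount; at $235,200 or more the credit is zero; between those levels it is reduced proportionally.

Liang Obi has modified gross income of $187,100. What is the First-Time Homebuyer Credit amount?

$8,500

First-Time Homebuyer Credit: $187,100 is at or below the $219,200 threshold, so the full $8,500 applies.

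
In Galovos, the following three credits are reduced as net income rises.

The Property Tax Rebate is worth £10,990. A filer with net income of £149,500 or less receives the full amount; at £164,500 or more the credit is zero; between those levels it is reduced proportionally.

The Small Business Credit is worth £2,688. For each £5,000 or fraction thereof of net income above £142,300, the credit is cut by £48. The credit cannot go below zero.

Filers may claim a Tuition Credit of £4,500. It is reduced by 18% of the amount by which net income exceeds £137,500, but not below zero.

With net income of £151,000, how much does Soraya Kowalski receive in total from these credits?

£14,553

Property Tax Rebate: £151,000 is £1,500 into a £15,000 phase-out range, leaving 13,500/15,000 of the credit: £10,990 × 13,500/15,000 = £9,891.
Small Business Credit: income exceeds £142,300 by £8,700, which is 2 full-or-partial £5,000 increments; reduction = 2 × £48 = £96, leaving £2,592.
Tuition Credit: 18% of the £13,500 excess over £137,500 is £2,430; credit = £4,500 − £2,430 = £2,070.
Total: £9,891 + £2,592 + £2,070 = £14,553.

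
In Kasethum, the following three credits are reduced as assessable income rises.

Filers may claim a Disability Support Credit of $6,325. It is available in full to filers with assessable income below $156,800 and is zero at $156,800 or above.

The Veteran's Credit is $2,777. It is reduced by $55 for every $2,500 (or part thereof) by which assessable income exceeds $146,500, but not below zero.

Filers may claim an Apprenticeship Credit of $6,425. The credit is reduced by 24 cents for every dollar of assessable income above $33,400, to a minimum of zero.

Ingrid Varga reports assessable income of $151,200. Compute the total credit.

Disability Support Credit: $151,200 is below the $156,800 cutoff, so the full $6,325 applies.
Veteran's Credit: income exceeds $146,500 by $4,700, which is 2 full-or-partial $2,500 increments; reduction = 2 × $55 = $110, leaving $2,667.
Apprenticeship Credit: 24% of the $117,800 excess over $33,400 is $28,272 ≥ base, so the credit is $0.
Total: $6,325 + $2,667 + $0 = $8,992.

$8,992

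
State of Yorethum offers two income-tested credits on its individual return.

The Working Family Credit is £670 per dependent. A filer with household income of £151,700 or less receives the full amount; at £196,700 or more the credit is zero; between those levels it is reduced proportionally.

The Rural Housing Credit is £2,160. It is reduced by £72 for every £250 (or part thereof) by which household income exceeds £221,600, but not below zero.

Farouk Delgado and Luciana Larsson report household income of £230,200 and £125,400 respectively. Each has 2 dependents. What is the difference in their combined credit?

Farouk (£230,200): Working Family Credit: base = 2 × £670 = £1,340. £230,200 is at or above £196,700, so the credit is £0. Rural Housing Credit: income exceeds £221,600 by £8,600 → 35 increments × £72 = £2,520 ≥ base, so the credit is £0. total £0 + £0 = £0
Luciana (£125,400): Working Family Credit: base = 2 × £670 = £1,340. £125,400 is at or below the £151,700 threshold, so the full £1,340 applies. Rural Housing Credit: £125,400 is at or below the £221,600 threshold, so the full £2,160 applies. total £1,340 + £2,160 = £3,500
Difference: |£0 − £3,500| = £3,500.

£3,500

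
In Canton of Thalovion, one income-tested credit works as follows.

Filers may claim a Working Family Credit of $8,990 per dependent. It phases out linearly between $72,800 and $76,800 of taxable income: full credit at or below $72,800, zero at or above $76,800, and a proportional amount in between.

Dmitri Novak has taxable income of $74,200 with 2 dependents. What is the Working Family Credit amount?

Working Family Credit: base = 2 × $8,990 = $17,980. $74,200 is $1,400 into a $4,000 phase-out range, leaving 2,600/4,000 of the credit: $17,980 × 2,600/4,000 = $11,687.

$11,687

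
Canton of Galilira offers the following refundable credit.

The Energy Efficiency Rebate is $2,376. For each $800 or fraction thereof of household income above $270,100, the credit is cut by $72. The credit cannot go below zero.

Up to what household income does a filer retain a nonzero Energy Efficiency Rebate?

$295,700

After 32 increments the reduction is 32 × $72 = $2,304, leaving $72; one more increment wipes it out. Increment 32 ends at excess 32 × $800 = $25,600, so the highest qualifying income is $270,100 + $25,600 = $295,700.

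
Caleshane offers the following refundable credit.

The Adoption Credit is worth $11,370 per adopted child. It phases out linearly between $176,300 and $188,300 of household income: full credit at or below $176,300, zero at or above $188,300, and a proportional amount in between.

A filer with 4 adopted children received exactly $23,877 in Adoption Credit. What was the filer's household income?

$182,000

Full credit = 4 × $11,370 = $45,480.
$23,877 is 23,877/45,480 of the full $45,480, so 21,603/45,480 of the $12,000 range has been used: income = $176,300 + $12,000 × 21,603/45,480 = $182,000.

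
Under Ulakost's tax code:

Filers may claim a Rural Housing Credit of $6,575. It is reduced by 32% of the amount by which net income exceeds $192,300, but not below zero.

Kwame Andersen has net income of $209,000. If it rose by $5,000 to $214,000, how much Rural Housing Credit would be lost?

$1,231

At $209,000 — 32% of the $16,700 excess over $192,300 is $5,344; credit = $6,575 − $5,344 = $1,231.
At $214,000 — 32% of the $21,700 excess over $192,300 is $6,944 ≥ base, so the credit is $0.
Lost: $1,231 − $0 = $1,231.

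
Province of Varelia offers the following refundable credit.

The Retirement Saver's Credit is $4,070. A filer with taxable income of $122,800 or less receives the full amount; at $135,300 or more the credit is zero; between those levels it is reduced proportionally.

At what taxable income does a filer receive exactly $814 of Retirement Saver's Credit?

$814 is 814/4,070 of the full $4,070, so 3,256/4,070 of the $12,500 range has been used: income = $122,800 + $12,500 × 3,256/4,070 = $132,800.

$132,800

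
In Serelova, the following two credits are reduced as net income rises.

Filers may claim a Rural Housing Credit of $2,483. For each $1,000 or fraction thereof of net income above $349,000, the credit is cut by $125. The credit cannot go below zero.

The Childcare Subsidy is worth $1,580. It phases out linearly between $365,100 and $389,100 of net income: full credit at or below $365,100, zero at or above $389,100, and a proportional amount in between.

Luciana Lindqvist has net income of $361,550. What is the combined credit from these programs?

Rural Housing Credit: income exceeds $349,000 by $12,550, which is 13 full-or-partial $1,000 increments; reduction = 13 × $125 = $1,625, leaving $858.
Childcare Subsidy: $361,550 is at or below the $365,100 threshold, so the full $1,580 applies.
Total: $858 + $1,580 = $2,438.

$2,438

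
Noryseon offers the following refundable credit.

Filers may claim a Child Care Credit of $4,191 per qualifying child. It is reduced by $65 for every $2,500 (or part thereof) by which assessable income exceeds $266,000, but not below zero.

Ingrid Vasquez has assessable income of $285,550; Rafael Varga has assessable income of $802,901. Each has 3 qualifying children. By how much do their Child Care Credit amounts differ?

Ingrid ($285,550): Child Care Credit: base = 3 × $4,191 = $12,573. income exceeds $266,000 by $19,550, which is 8 full-or-partial $2,500 increments; reduction = 8 × $65 = $520, leaving $12,053.
Rafael ($802,901): Child Care Credit: base = 3 × $4,191 = $12,573. income exceeds $266,000 by $536,901 → 215 increments × $65 = $13,975 ≥ base, so the credit is $0.
Difference: |$12,053 − $0| = $12,053.

$12,053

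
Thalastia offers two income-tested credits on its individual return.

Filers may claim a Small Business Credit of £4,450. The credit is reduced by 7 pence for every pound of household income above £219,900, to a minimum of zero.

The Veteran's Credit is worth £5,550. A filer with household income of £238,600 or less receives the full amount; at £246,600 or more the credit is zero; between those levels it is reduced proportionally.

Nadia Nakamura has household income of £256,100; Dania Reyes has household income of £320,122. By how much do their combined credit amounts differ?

Nadia (£256,100): Small Business Credit: 7% of the £36,200 excess over £219,900 is £2,534; credit = £4,450 − £2,534 = £1,916. Veteran's Credit: £256,100 is at or above £246,600, so the credit is £0. total £1,916 + £0 = £1,916
Dania (£320,122): Small Business Credit: 7% of the £100,222 excess over £219,900 is £7,015.54 ≥ base, so the credit is £0. Veteran's Credit: £320,122 is at or above £246,600, so the credit is £0. total £0 + £0 = £0
Difference: |£1,916 − £0| = £1,916.

£1,916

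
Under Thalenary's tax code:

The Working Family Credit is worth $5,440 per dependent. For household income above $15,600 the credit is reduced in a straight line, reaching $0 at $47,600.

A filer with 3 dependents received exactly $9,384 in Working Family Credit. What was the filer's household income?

$29,200

Full credit = 3 × $5,440 = $16,320.
$9,384 is 9,384/16,320 of the full $16,320, so 6,936/16,320 of the $32,000 range has been used: income = $15,600 + $32,000 × 6,936/16,320 = $29,200.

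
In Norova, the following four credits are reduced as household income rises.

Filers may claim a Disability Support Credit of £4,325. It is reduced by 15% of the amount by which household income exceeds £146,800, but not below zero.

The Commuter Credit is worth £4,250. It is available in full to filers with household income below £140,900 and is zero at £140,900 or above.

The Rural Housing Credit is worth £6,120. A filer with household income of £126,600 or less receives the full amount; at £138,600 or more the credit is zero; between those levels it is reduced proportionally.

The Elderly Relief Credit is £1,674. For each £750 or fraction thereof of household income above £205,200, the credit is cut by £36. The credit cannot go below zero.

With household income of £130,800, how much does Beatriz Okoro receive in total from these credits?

Disability Support Credit: £130,800 is at or below the £146,800 threshold, so the full £4,325 applies.
Commuter Credit: £130,800 is below the £140,900 cutoff, so the full £4,250 applies.
Rural Housing Credit: £130,800 is £4,200 into a £12,000 phase-out range, leaving 7,800/12,000 of the credit: £6,120 × 7,800/12,000 = £3,978.
Elderly Relief Credit: £130,800 is at or below the £205,200 threshold, so the full £1,674 applies.
Total: £4,325 + £4,250 + £3,978 + £1,674 = £14,227.

£14,227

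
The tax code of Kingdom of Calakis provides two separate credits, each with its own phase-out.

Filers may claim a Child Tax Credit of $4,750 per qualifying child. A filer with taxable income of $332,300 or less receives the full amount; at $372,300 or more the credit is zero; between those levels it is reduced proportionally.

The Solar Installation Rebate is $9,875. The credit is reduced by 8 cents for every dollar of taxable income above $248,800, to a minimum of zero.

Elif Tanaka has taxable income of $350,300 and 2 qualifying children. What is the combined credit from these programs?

Child Tax Credit: base = 2 × $4,750 = $9,500. $350,300 is $18,000 into a $40,000 phase-out range, leaving 22,000/40,000 of the credit: $9,500 × 22,000/40,000 = $5,225.
Solar Installation Rebate: 8% of the $101,500 excess over $248,800 is $8,120; credit = $9,875 − $8,120 = $1,755.
Total: $5,225 + $1,755 = $6,980.

$6,980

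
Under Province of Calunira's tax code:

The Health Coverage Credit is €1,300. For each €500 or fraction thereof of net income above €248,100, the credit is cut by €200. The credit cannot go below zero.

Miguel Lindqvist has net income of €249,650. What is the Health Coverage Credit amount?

Health Coverage Credit: income exceeds €248,100 by €1,550, which is 4 full-or-partial €500 increments; reduction = 4 × €200 = €800, leaving €500.

€500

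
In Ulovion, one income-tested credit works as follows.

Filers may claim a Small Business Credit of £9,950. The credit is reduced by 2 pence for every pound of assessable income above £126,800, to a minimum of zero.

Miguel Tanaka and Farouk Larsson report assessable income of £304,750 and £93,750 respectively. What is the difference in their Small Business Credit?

£3,559

Miguel (£304,750): Small Business Credit: 2% of the £177,950 excess over £126,800 is £3,559; credit = £9,950 − £3,559 = £6,391.
Farouk (£93,750): Small Business Credit: £93,750 is at or below the £126,800 threshold, so the full £9,950 applies.
Difference: |£6,391 − £9,950| = £3,559.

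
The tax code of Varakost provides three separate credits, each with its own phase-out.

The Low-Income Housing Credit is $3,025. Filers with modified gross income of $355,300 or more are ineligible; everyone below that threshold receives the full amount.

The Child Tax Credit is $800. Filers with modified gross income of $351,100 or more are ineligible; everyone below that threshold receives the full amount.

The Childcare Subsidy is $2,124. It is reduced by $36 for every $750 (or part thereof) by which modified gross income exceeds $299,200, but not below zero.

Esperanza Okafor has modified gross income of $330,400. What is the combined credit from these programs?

Low-Income Housing Credit: $330,400 is below the $355,300 cutoff, so the full $3,025 applies.
Child Tax Credit: $330,400 is below the $351,100 cutoff, so the full $800 applies.
Childcare Subsidy: income exceeds $299,200 by $31,200, which is 42 full-or-partial $750 increments; reduction = 42 × $36 = $1,512, leaving $612.
Total: $3,025 + $800 + $612 = $4,437.

$4,437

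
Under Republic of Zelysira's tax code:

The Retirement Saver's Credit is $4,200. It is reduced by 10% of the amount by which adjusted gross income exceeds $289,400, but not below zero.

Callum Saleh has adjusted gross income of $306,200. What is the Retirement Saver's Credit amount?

$2,520

Retirement Saver's Credit: 10% of the $16,800 excess over $289,400 is $1,680; credit = $4,200 − $1,680 = $2,520.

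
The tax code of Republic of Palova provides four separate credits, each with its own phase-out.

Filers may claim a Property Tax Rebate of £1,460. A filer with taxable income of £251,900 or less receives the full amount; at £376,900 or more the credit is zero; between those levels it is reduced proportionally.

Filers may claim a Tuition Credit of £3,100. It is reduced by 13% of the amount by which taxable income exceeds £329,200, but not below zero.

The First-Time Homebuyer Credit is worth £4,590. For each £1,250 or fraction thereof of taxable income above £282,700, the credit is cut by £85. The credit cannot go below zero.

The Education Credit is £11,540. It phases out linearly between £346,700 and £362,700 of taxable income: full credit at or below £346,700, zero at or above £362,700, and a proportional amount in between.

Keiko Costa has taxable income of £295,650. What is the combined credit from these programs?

Property Tax Rebate: £295,650 is £43,750 into a £125,000 phase-out range, leaving 81,250/125,000 of the credit: £1,460 × 81,250/125,000 = £949.
Tuition Credit: £295,650 is at or below the £329,200 threshold, so the full £3,100 applies.
First-Time Homebuyer Credit: income exceeds £282,700 by £12,950, which is 11 full-or-partial £1,250 increments; reduction = 11 × £85 = £935, leaving £3,655.
Education Credit: £295,650 is at or below the £346,700 threshold, so the full £11,540 applies.
Total: £949 + £3,100 + £3,655 + £11,540 = £19,244.

£19,244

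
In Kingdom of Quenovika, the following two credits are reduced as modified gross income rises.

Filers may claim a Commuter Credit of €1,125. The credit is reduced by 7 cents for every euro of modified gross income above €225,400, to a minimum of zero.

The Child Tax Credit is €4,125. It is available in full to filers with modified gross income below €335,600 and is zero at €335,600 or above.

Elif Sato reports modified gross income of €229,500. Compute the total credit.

€4,963

Commuter Credit: 7% of the €4,100 excess over €225,400 is €287; credit = €1,125 − €287 = €838.
Child Tax Credit: €229,500 is below the €335,600 cutoff, so the full €4,125 applies.
Total: €838 + €4,125 = €4,963.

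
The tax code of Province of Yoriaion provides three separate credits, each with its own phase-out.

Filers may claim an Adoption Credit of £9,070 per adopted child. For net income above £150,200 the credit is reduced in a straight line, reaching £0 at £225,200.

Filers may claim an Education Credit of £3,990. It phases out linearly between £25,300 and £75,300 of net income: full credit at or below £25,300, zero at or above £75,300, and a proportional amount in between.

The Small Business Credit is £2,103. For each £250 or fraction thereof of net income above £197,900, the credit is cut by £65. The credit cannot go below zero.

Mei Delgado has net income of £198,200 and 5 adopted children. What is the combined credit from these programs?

Adoption Credit: base = 5 × £9,070 = £45,350. £198,200 is £48,000 into a £75,000 phase-out range, leaving 27,000/75,000 of the credit: £45,350 × 27,000/75,000 = £16,326.
Education Credit: £198,200 is at or above £75,300, so the credit is £0.
Small Business Credit: income exceeds £197,900 by £300, which is 2 full-or-partial £250 increments; reduction = 2 × £65 = £130, leaving £1,973.
Total: £16,326 + £0 + £1,973 = £18,299.

£18,299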